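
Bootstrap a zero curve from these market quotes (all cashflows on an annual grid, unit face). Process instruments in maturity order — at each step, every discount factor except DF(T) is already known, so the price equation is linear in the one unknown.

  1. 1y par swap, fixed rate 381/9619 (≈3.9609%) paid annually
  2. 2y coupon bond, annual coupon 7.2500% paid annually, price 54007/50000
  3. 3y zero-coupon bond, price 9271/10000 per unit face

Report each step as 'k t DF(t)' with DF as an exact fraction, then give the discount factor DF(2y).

1 1 9619/10000
2 2 9421/10000
3 3 9271/10000
DF(2y) = 9421/10000 ≈ 0.942100

step 1 [1y] swap r/1=381/9619: DF=(1 − 381/9619·(0))/(1+381/9619) = 9619/10000 ≈ 0.961900
step 2 [2y] bond c/1=29/400: DF=(54007/50000 − 29/400·(0.961900))/(1+29/400) = 9421/10000 ≈ 0.942100
step 3 [3y] zero: DF = P = 9271/10000 ≈ 0.927100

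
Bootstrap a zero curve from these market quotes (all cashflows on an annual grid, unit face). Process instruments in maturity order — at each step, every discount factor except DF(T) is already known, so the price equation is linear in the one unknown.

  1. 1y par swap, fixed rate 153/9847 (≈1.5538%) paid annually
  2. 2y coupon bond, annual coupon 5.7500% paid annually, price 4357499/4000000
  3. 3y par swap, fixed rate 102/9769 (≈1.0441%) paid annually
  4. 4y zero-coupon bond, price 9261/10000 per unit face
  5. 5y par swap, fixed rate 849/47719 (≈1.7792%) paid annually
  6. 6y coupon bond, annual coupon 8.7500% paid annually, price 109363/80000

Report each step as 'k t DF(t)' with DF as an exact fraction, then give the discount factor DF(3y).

1 1 9847/10000
2 2 4883/5000
3 3 4847/5000
4 4 9261/10000
5 5 9151/10000
6 6 8731/10000
DF(3y) = 4847/5000 ≈ 0.969400

step 1 [1y] swap r/1=153/9847: DF=(1 − 153/9847·(0))/(1+153/9847) = 9847/10000 ≈ 0.984700
step 2 [2y] bond c/1=23/400: DF=(4357499/4000000 − 23/400·(0.984700))/(1+23/400) = 4883/5000 ≈ 0.976600
step 3 [3y] swap r/1=102/9769: DF=(1 − 102/9769·(0.984700+0.976600))/(1+102/9769) = 4847/5000 ≈ 0.969400
step 4 [4y] zero: DF = P = 9261/10000 ≈ 0.926100
step 5 [5y] swap r/1=849/47719: DF=(1 − 849/47719·(0.984700+0.976600+0.969400+0.926100))/(1+849/47719) = 9151/10000 ≈ 0.915100
step 6 [6y] bond c/1=7/80: DF=(109363/80000 − 7/80·(0.984700+0.976600+0.969400+0.926100+0.915100))/(1+7/80) = 8731/10000 ≈ 0.873100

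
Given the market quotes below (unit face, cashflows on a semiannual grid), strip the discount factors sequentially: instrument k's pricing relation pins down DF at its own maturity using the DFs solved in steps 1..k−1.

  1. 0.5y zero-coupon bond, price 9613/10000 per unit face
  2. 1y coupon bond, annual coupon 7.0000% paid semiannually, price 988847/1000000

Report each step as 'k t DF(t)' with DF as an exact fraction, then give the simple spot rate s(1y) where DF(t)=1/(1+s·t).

step 1 [0.5y] zero: DF = P = 9613/10000 ≈ 0.961300
step 2 [1y] bond c/2=7/200: DF=(988847/1000000 − 7/200·(0.961300))/(1+7/200) = 9229/10000 ≈ 0.922900

1 1/2 9613/10000
2 1 9229/10000
s(1y) = (1/(9229/10000) − 1)/(1) = 771/9229 ≈ 8.3541%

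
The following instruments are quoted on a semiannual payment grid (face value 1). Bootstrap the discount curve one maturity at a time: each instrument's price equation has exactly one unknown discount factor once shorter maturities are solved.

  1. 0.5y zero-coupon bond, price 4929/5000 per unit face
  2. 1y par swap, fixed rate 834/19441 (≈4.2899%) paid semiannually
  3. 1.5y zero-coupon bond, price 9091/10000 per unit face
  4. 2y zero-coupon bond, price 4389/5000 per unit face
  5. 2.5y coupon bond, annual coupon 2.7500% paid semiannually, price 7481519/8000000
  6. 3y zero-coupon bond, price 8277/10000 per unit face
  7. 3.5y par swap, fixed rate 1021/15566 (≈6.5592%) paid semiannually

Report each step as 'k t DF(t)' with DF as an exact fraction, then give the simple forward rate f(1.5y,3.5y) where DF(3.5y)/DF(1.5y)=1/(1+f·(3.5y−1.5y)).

step 1 [0.5y] zero: DF = P = 4929/5000 ≈ 0.985800
step 2 [1y] swap r/2=417/19441: DF=(1 − 417/19441·(0.985800))/(1+417/19441) = 9583/10000 ≈ 0.958300
step 3 [1.5y] zero: DF = P = 9091/10000 ≈ 0.909100
step 4 [2y] zero: DF = P = 4389/5000 ≈ 0.877800
step 5 [2.5y] bond c/2=11/800: DF=(7481519/8000000 − 11/800·(0.985800+0.958300+0.909100+0.877800))/(1+11/800) = 8719/10000 ≈ 0.871900
step 6 [3y] zero: DF = P = 8277/10000 ≈ 0.827700
step 7 [3.5y] swap r/2=1021/31132: DF=(1 − 1021/31132·(0.985800+0.958300+0.909100+0.877800+0.871900+0.827700))/(1+1021/31132) = 3979/5000 ≈ 0.795800

1 1/2 4929/5000
2 1 9583/10000
3 3/2 9091/10000
4 2 4389/5000
5 5/2 8719/10000
6 3 8277/10000
7 7/2 3979/5000
f(1.5y,3.5y) = ((9091/10000)/(3979/5000) − 1)/(2) = 1133/15916 ≈ 7.1186%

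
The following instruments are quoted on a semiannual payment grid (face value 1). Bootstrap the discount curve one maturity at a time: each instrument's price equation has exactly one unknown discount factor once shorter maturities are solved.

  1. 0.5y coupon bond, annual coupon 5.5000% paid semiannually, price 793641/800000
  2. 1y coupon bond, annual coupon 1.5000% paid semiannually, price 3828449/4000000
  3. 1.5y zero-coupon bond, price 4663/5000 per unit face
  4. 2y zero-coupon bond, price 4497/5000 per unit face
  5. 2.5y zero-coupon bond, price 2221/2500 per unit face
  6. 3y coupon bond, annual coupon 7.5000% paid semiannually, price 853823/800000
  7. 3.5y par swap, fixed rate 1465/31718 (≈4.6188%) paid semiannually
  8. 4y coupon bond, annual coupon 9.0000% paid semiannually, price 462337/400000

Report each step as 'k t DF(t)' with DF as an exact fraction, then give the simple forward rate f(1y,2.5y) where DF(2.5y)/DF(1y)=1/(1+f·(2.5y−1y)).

step 1 [0.5y] bond c/2=11/400: DF=(793641/800000 − 11/400·(0))/(1+11/400) = 1931/2000 ≈ 0.965500
step 2 [1y] bond c/2=3/400: DF=(3828449/4000000 − 3/400·(0.965500))/(1+3/400) = 2357/2500 ≈ 0.942800
step 3 [1.5y] zero: DF = P = 4663/5000 ≈ 0.932600
step 4 [2y] zero: DF = P = 4497/5000 ≈ 0.899400
step 5 [2.5y] zero: DF = P = 2221/2500 ≈ 0.888400
step 6 [3y] bond c/2=3/80: DF=(853823/800000 − 3/80·(0.965500+0.942800+0.932600+0.899400+0.888400))/(1+3/80) = 4307/5000 ≈ 0.861400
step 7 [3.5y] swap r/2=1465/63436: DF=(1 − 1465/63436·(0.965500+0.942800+0.932600+0.899400+0.888400+0.861400))/(1+1465/63436) = 1707/2000 ≈ 0.853500
step 8 [4y] bond c/2=9/200: DF=(462337/400000 − 9/200·(0.965500+0.942800+0.932600+0.899400+0.888400+0.861400+0.853500))/(1+9/200) = 8329/10000 ≈ 0.832900

1 1/2 1931/2000
2 1 2357/2500
3 3/2 4663/5000
4 2 4497/5000
5 5/2 2221/2500
6 3 4307/5000
7 7/2 1707/2000
8 4 8329/10000
f(1y,2.5y) = ((2357/2500)/(2221/2500) − 1)/(3/2) = 272/6663 ≈ 4.0822%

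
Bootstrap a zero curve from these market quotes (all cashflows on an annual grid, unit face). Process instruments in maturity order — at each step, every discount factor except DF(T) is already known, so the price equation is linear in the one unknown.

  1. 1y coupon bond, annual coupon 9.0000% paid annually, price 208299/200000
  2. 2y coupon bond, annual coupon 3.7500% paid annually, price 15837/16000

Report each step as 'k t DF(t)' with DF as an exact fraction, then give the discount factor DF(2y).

1 1 1911/2000
2 2 1839/2000
DF(2y) = 1839/2000 ≈ 0.919500

step 1 [1y] bond c/1=9/100: DF=(208299/200000 − 9/100·(0))/(1+9/100) = 1911/2000 ≈ 0.955500
step 2 [2y] bond c/1=3/80: DF=(15837/16000 − 3/80·(0.955500))/(1+3/80) = 1839/2000 ≈ 0.919500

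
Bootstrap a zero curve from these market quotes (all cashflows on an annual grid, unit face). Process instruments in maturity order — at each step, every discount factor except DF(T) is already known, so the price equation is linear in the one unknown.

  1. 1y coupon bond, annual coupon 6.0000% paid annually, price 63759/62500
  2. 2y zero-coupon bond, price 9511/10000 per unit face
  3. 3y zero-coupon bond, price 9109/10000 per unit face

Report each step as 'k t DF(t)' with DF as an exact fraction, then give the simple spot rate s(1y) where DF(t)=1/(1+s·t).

step 1 [1y] bond c/1=3/50: DF=(63759/62500 − 3/50·(0))/(1+3/50) = 1203/1250 ≈ 0.962400
step 2 [2y] zero: DF = P = 9511/10000 ≈ 0.951100
step 3 [3y] zero: DF = P = 9109/10000 ≈ 0.910900

1 1 1203/1250
2 2 9511/10000
3 3 9109/10000
s(1y) = (1/(1203/1250) − 1)/(1) = 47/1203 ≈ 3.9069%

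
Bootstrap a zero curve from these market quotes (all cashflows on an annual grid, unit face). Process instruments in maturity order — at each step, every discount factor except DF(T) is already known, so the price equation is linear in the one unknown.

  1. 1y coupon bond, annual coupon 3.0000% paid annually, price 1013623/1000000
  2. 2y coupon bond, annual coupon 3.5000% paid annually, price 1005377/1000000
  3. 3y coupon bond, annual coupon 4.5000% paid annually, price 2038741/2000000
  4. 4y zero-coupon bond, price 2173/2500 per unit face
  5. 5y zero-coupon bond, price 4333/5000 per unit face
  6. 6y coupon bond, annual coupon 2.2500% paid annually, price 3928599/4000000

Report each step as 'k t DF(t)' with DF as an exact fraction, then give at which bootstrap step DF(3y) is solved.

step 1 [1y] bond c/1=3/100: DF=(1013623/1000000 − 3/100·(0))/(1+3/100) = 9841/10000 ≈ 0.984100
step 2 [2y] bond c/1=7/200: DF=(1005377/1000000 − 7/200·(0.984100))/(1+7/200) = 9381/10000 ≈ 0.938100
step 3 [3y] bond c/1=9/200: DF=(2038741/2000000 − 9/200·(0.984100+0.938100))/(1+9/200) = 8927/10000 ≈ 0.892700
step 4 [4y] zero: DF = P = 2173/2500 ≈ 0.869200
step 5 [5y] zero: DF = P = 4333/5000 ≈ 0.866600
step 6 [6y] bond c/1=9/400: DF=(3928599/4000000 − 9/400·(0.984100+0.938100+0.892700+0.869200+0.866600))/(1+9/400) = 2151/2500 ≈ 0.860400

1 1 9841/10000
2 2 9381/10000
3 3 8927/10000
4 4 2173/2500
5 5 4333/5000
6 6 2151/2500
DF(3y) is solved at step 3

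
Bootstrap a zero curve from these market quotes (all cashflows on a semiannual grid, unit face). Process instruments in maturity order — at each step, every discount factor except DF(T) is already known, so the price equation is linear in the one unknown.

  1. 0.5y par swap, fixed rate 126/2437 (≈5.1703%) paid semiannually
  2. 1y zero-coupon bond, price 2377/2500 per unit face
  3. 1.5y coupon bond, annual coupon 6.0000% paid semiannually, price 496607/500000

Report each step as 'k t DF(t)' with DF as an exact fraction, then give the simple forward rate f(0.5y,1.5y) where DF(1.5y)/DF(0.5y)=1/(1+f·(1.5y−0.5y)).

step 1 [0.5y] swap r/2=63/2437: DF=(1 − 63/2437·(0))/(1+63/2437) = 2437/2500 ≈ 0.974800
step 2 [1y] zero: DF = P = 2377/2500 ≈ 0.950800
step 3 [1.5y] bond c/2=3/100: DF=(496607/500000 − 3/100·(0.974800+0.950800))/(1+3/100) = 4541/5000 ≈ 0.908200

1 1/2 2437/2500
2 1 2377/2500
3 3/2 4541/5000
f(0.5y,1.5y) = ((2437/2500)/(4541/5000) − 1)/(1) = 333/4541 ≈ 7.3332%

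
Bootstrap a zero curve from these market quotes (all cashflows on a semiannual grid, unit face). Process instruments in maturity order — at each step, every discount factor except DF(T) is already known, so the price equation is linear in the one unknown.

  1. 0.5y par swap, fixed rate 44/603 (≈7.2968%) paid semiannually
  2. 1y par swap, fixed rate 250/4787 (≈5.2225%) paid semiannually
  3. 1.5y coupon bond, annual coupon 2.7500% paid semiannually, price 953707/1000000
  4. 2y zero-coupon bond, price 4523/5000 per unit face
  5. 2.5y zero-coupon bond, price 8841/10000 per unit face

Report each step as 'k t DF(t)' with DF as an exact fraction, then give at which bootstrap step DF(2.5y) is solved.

step 1 [0.5y] swap r/2=22/603: DF=(1 − 22/603·(0))/(1+22/603) = 603/625 ≈ 0.964800
step 2 [1y] swap r/2=125/4787: DF=(1 − 125/4787·(0.964800))/(1+125/4787) = 19/20 ≈ 0.950000
step 3 [1.5y] bond c/2=11/800: DF=(953707/1000000 − 11/800·(0.964800+0.950000))/(1+11/800) = 2287/2500 ≈ 0.914800
step 4 [2y] zero: DF = P = 4523/5000 ≈ 0.904600
step 5 [2.5y] zero: DF = P = 8841/10000 ≈ 0.884100

1 1/2 603/625
2 1 19/20
3 3/2 2287/2500
4 2 4523/5000
5 5/2 8841/10000
DF(2.5y) is solved at step 5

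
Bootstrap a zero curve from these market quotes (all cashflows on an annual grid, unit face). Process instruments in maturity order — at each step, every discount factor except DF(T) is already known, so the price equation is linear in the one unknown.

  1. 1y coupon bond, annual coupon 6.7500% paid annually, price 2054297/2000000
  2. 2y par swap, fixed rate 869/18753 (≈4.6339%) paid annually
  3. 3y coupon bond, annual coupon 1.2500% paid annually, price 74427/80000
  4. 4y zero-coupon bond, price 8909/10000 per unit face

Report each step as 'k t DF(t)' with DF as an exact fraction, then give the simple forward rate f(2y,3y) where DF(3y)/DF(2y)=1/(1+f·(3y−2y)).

step 1 [1y] bond c/1=27/400: DF=(2054297/2000000 − 27/400·(0))/(1+27/400) = 4811/5000 ≈ 0.962200
step 2 [2y] swap r/1=869/18753: DF=(1 − 869/18753·(0.962200))/(1+869/18753) = 9131/10000 ≈ 0.913100
step 3 [3y] bond c/1=1/80: DF=(74427/80000 − 1/80·(0.962200+0.913100))/(1+1/80) = 8957/10000 ≈ 0.895700
step 4 [4y] zero: DF = P = 8909/10000 ≈ 0.890900

1 1 4811/5000
2 2 9131/10000
3 3 8957/10000
4 4 8909/10000
f(2y,3y) = ((9131/10000)/(8957/10000) − 1)/(1) = 174/8957 ≈ 1.9426%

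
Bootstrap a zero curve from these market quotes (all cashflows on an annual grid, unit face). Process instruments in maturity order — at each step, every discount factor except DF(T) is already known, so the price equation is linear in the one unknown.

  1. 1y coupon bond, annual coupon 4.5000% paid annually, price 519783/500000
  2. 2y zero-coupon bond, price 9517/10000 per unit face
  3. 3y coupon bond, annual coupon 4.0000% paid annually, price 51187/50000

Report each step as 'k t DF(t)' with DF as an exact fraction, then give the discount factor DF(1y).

1 1 2487/2500
2 2 9517/10000
3 3 1819/2000
DF(1y) = 2487/2500 ≈ 0.994800

step 1 [1y] bond c/1=9/200: DF=(519783/500000 − 9/200·(0))/(1+9/200) = 2487/2500 ≈ 0.994800
step 2 [2y] zero: DF = P = 9517/10000 ≈ 0.951700
step 3 [3y] bond c/1=1/25: DF=(51187/50000 − 1/25·(0.994800+0.951700))/(1+1/25) = 1819/2000 ≈ 0.909500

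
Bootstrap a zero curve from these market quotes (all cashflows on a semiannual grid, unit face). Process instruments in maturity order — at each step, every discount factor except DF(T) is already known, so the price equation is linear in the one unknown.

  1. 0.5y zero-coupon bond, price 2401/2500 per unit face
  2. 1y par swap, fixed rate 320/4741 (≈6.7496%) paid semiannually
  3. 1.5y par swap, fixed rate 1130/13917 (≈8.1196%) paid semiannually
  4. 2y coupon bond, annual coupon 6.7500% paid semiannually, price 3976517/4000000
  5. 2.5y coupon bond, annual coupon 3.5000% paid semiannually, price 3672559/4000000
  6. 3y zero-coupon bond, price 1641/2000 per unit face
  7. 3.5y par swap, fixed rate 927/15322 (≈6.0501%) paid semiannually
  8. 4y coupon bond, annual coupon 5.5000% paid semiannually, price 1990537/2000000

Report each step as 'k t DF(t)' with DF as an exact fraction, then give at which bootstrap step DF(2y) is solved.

step 1 [0.5y] zero: DF = P = 2401/2500 ≈ 0.960400
step 2 [1y] swap r/2=160/4741: DF=(1 − 160/4741·(0.960400))/(1+160/4741) = 117/125 ≈ 0.936000
step 3 [1.5y] swap r/2=565/13917: DF=(1 − 565/13917·(0.960400+0.936000))/(1+565/13917) = 887/1000 ≈ 0.887000
step 4 [2y] bond c/2=27/800: DF=(3976517/4000000 − 27/800·(0.960400+0.936000+0.887000))/(1+27/800) = 2177/2500 ≈ 0.870800
step 5 [2.5y] bond c/2=7/400: DF=(3672559/4000000 − 7/400·(0.960400+0.936000+0.887000+0.870800))/(1+7/400) = 1679/2000 ≈ 0.839500
step 6 [3y] zero: DF = P = 1641/2000 ≈ 0.820500
step 7 [3.5y] swap r/2=927/30644: DF=(1 − 927/30644·(0.960400+0.936000+0.887000+0.870800+0.839500+0.820500))/(1+927/30644) = 4073/5000 ≈ 0.814600
step 8 [4y] bond c/2=11/400: DF=(1990537/2000000 − 11/400·(0.960400+0.936000+0.887000+0.870800+0.839500+0.820500+0.814600))/(1+11/400) = 4023/5000 ≈ 0.804600

1 1/2 2401/2500
2 1 117/125
3 3/2 887/1000
4 2 2177/2500
5 5/2 1679/2000
6 3 1641/2000
7 7/2 4073/5000
8 4 4023/5000
DF(2y) is solved at step 4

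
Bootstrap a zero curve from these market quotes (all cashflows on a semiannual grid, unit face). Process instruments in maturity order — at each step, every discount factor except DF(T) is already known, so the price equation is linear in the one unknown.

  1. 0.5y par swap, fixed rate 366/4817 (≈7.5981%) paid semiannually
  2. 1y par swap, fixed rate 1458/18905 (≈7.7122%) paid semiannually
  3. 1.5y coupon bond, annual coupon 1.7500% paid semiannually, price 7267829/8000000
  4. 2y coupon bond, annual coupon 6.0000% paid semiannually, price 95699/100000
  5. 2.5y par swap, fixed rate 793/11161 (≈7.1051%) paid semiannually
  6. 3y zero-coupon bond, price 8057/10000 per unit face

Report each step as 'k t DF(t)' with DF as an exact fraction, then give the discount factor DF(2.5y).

1 1/2 4817/5000
2 1 9271/10000
3 3/2 4421/5000
4 2 8483/10000
5 5/2 4207/5000
6 3 8057/10000
DF(2.5y) = 4207/5000 ≈ 0.841400

step 1 [0.5y] swap r/2=183/4817: DF=(1 − 183/4817·(0))/(1+183/4817) = 4817/5000 ≈ 0.963400
step 2 [1y] swap r/2=729/18905: DF=(1 − 729/18905·(0.963400))/(1+729/18905) = 9271/10000 ≈ 0.927100
step 3 [1.5y] bond c/2=7/800: DF=(7267829/8000000 − 7/800·(0.963400+0.927100))/(1+7/800) = 4421/5000 ≈ 0.884200
step 4 [2y] bond c/2=3/100: DF=(95699/100000 − 3/100·(0.963400+0.927100+0.884200))/(1+3/100) = 8483/10000 ≈ 0.848300
step 5 [2.5y] swap r/2=793/22322: DF=(1 − 793/22322·(0.963400+0.927100+0.884200+0.848300))/(1+793/22322) = 4207/5000 ≈ 0.841400
step 6 [3y] zero: DF = P = 8057/10000 ≈ 0.805700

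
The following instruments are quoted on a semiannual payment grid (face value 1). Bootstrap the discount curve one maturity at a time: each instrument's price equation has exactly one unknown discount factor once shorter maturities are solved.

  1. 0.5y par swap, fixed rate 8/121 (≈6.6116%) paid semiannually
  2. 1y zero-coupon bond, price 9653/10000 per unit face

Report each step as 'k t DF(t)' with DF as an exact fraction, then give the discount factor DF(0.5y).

1 1/2 121/125
2 1 9653/10000
DF(0.5y) = 121/125 ≈ 0.968000

step 1 [0.5y] swap r/2=4/121: DF=(1 − 4/121·(0))/(1+4/121) = 121/125 ≈ 0.968000
step 2 [1y] zero: DF = P = 9653/10000 ≈ 0.965300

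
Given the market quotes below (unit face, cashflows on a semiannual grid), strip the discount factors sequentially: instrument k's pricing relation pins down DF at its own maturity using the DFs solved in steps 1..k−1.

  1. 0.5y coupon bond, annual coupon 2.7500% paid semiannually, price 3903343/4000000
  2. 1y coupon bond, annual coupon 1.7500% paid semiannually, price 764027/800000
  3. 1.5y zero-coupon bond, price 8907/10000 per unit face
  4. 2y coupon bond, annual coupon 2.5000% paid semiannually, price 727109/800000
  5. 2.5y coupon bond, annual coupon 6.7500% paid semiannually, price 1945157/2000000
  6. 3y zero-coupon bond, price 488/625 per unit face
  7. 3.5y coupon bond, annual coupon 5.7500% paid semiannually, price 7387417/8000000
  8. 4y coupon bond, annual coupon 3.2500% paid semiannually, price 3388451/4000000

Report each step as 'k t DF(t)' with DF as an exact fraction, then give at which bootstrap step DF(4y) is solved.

1 1/2 4813/5000
2 1 1173/1250
3 3/2 8907/10000
4 2 1079/1250
5 5/2 1643/2000
6 3 488/625
7 7/2 7507/10000
8 4 59/80
DF(4y) is solved at step 8

step 1 [0.5y] bond c/2=11/800: DF=(3903343/4000000 − 11/800·(0))/(1+11/800) = 4813/5000 ≈ 0.962600
step 2 [1y] bond c/2=7/800: DF=(764027/800000 − 7/800·(0.962600))/(1+7/800) = 1173/1250 ≈ 0.938400
step 3 [1.5y] zero: DF = P = 8907/10000 ≈ 0.890700
step 4 [2y] bond c/2=1/80: DF=(727109/800000 − 1/80·(0.962600+0.938400+0.890700))/(1+1/80) = 1079/1250 ≈ 0.863200
step 5 [2.5y] bond c/2=27/800: DF=(1945157/2000000 − 27/800·(0.962600+0.938400+0.890700+0.863200))/(1+27/800) = 1643/2000 ≈ 0.821500
step 6 [3y] zero: DF = P = 488/625 ≈ 0.780800
step 7 [3.5y] bond c/2=23/800: DF=(7387417/8000000 − 23/800·(0.962600+0.938400+0.890700+0.863200+0.821500+0.780800))/(1+23/800) = 7507/10000 ≈ 0.750700
step 8 [4y] bond c/2=13/800: DF=(3388451/4000000 − 13/800·(0.962600+0.938400+0.890700+0.863200+0.821500+0.780800+0.750700))/(1+13/800) = 59/80 ≈ 0.737500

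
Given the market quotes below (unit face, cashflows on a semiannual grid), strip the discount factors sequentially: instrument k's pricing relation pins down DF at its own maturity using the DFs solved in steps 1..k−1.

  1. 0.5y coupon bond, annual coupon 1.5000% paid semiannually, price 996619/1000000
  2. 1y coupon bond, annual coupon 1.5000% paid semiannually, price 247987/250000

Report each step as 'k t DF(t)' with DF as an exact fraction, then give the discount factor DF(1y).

step 1 [0.5y] bond c/2=3/400: DF=(996619/1000000 − 3/400·(0))/(1+3/400) = 2473/2500 ≈ 0.989200
step 2 [1y] bond c/2=3/400: DF=(247987/250000 − 3/400·(0.989200))/(1+3/400) = 2443/2500 ≈ 0.977200

1 1/2 2473/2500
2 1 2443/2500
DF(1y) = 2443/2500 ≈ 0.977200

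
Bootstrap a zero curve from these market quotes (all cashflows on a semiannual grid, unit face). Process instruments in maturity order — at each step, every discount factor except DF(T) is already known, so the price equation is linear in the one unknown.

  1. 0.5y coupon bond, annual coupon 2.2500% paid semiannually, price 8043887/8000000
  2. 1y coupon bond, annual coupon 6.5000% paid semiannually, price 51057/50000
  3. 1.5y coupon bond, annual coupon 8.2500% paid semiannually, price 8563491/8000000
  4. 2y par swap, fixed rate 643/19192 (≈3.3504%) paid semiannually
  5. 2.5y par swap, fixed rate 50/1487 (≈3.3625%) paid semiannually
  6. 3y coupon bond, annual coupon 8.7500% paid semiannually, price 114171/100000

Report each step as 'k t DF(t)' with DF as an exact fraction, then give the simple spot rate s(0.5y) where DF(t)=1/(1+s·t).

step 1 [0.5y] bond c/2=9/800: DF=(8043887/8000000 − 9/800·(0))/(1+9/800) = 9943/10000 ≈ 0.994300
step 2 [1y] bond c/2=13/400: DF=(51057/50000 − 13/400·(0.994300))/(1+13/400) = 9577/10000 ≈ 0.957700
step 3 [1.5y] bond c/2=33/800: DF=(8563491/8000000 − 33/800·(0.994300+0.957700))/(1+33/800) = 9507/10000 ≈ 0.950700
step 4 [2y] swap r/2=643/38384: DF=(1 − 643/38384·(0.994300+0.957700+0.950700))/(1+643/38384) = 9357/10000 ≈ 0.935700
step 5 [2.5y] swap r/2=25/1487: DF=(1 − 25/1487·(0.994300+0.957700+0.950700+0.935700))/(1+25/1487) = 23/25 ≈ 0.920000
step 6 [3y] bond c/2=7/160: DF=(114171/100000 − 7/160·(0.994300+0.957700+0.950700+0.935700+0.920000))/(1+7/160) = 559/625 ≈ 0.894400

1 1/2 9943/10000
2 1 9577/10000
3 3/2 9507/10000
4 2 9357/10000
5 5/2 23/25
6 3 559/625
s(0.5y) = (1/(9943/10000) − 1)/(1/2) = 114/9943 ≈ 1.1465%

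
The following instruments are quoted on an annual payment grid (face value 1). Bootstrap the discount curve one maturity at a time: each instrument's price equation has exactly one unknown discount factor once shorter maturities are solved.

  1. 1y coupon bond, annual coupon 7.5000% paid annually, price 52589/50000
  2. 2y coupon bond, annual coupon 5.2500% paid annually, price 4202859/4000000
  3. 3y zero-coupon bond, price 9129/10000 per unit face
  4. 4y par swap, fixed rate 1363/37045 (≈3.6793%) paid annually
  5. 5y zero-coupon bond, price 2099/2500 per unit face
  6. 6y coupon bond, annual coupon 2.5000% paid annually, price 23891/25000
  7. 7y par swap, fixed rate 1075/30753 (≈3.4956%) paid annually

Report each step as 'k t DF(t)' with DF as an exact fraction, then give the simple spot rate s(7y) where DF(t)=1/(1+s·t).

1 1 1223/1250
2 2 1899/2000
3 3 9129/10000
4 4 8637/10000
5 5 2099/2500
6 6 1643/2000
7 7 157/200
s(7y) = (1/(157/200) − 1)/(7) = 43/1099 ≈ 3.9126%

step 1 [1y] bond c/1=3/40: DF=(52589/50000 − 3/40·(0))/(1+3/40) = 1223/1250 ≈ 0.978400
step 2 [2y] bond c/1=21/400: DF=(4202859/4000000 − 21/400·(0.978400))/(1+21/400) = 1899/2000 ≈ 0.949500
step 3 [3y] zero: DF = P = 9129/10000 ≈ 0.912900
step 4 [4y] swap r/1=1363/37045: DF=(1 − 1363/37045·(0.978400+0.949500+0.912900))/(1+1363/37045) = 8637/10000 ≈ 0.863700
step 5 [5y] zero: DF = P = 2099/2500 ≈ 0.839600
step 6 [6y] bond c/1=1/40: DF=(23891/25000 − 1/40·(0.978400+0.949500+0.912900+0.863700+0.839600))/(1+1/40) = 1643/2000 ≈ 0.821500
step 7 [7y] swap r/1=1075/30753: DF=(1 − 1075/30753·(0.978400+0.949500+0.912900+0.863700+0.839600+0.821500))/(1+1075/30753) = 157/200 ≈ 0.785000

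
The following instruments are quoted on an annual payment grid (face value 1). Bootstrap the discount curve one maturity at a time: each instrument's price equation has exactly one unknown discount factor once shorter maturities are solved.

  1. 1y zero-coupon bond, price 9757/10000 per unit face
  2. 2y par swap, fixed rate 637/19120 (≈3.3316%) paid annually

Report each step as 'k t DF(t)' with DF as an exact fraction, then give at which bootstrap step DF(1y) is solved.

step 1 [1y] zero: DF = P = 9757/10000 ≈ 0.975700
step 2 [2y] swap r/1=637/19120: DF=(1 − 637/19120·(0.975700))/(1+637/19120) = 9363/10000 ≈ 0.936300

1 1 9757/10000
2 2 9363/10000
DF(1y) is solved at step 1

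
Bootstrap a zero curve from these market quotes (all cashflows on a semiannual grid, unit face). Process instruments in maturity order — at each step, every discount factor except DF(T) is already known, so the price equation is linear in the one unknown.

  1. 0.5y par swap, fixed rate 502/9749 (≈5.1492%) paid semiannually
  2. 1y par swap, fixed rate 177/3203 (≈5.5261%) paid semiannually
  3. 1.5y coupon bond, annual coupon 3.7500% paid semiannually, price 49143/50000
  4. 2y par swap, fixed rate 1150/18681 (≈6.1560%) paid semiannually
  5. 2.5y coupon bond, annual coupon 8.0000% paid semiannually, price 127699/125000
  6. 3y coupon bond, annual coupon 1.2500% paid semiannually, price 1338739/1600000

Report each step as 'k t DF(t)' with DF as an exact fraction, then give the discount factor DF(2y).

step 1 [0.5y] swap r/2=251/9749: DF=(1 − 251/9749·(0))/(1+251/9749) = 9749/10000 ≈ 0.974900
step 2 [1y] swap r/2=177/6406: DF=(1 − 177/6406·(0.974900))/(1+177/6406) = 9469/10000 ≈ 0.946900
step 3 [1.5y] bond c/2=3/160: DF=(49143/50000 − 3/160·(0.974900+0.946900))/(1+3/160) = 4647/5000 ≈ 0.929400
step 4 [2y] swap r/2=575/18681: DF=(1 − 575/18681·(0.974900+0.946900+0.929400))/(1+575/18681) = 177/200 ≈ 0.885000
step 5 [2.5y] bond c/2=1/25: DF=(127699/125000 − 1/25·(0.974900+0.946900+0.929400+0.885000))/(1+1/25) = 4193/5000 ≈ 0.838600
step 6 [3y] bond c/2=1/160: DF=(1338739/1600000 − 1/160·(0.974900+0.946900+0.929400+0.885000+0.838600))/(1+1/160) = 8031/10000 ≈ 0.803100

1 1/2 9749/10000
2 1 9469/10000
3 3/2 4647/5000
4 2 177/200
5 5/2 4193/5000
6 3 8031/10000
DF(2y) = 177/200 ≈ 0.885000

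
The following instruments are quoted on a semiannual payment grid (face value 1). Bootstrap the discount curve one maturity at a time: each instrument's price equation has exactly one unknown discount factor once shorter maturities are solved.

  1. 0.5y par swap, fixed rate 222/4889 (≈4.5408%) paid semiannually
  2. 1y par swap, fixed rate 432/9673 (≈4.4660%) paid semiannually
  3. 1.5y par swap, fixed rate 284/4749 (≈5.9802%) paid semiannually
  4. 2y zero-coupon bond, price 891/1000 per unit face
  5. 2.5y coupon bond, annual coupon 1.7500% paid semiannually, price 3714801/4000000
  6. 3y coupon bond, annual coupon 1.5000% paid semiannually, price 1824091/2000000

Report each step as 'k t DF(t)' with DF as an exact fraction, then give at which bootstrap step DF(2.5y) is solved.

step 1 [0.5y] swap r/2=111/4889: DF=(1 − 111/4889·(0))/(1+111/4889) = 4889/5000 ≈ 0.977800
step 2 [1y] swap r/2=216/9673: DF=(1 − 216/9673·(0.977800))/(1+216/9673) = 598/625 ≈ 0.956800
step 3 [1.5y] swap r/2=142/4749: DF=(1 − 142/4749·(0.977800+0.956800))/(1+142/4749) = 2287/2500 ≈ 0.914800
step 4 [2y] zero: DF = P = 891/1000 ≈ 0.891000
step 5 [2.5y] bond c/2=7/800: DF=(3714801/4000000 − 7/800·(0.977800+0.956800+0.914800+0.891000))/(1+7/800) = 4441/5000 ≈ 0.888200
step 6 [3y] bond c/2=3/400: DF=(1824091/2000000 − 3/400·(0.977800+0.956800+0.914800+0.891000+0.888200))/(1+3/400) = 2177/2500 ≈ 0.870800

1 1/2 4889/5000
2 1 598/625
3 3/2 2287/2500
4 2 891/1000
5 5/2 4441/5000
6 3 2177/2500
DF(2.5y) is solved at step 5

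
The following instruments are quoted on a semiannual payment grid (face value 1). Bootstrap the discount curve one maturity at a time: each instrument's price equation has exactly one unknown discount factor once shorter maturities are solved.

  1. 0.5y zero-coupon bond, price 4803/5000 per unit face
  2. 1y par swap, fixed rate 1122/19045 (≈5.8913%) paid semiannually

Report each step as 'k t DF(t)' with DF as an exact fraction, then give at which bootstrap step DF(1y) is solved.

1 1/2 4803/5000
2 1 9439/10000
DF(1y) is solved at step 2

step 1 [0.5y] zero: DF = P = 4803/5000 ≈ 0.960600
step 2 [1y] swap r/2=561/19045: DF=(1 − 561/19045·(0.960600))/(1+561/19045) = 9439/10000 ≈ 0.943900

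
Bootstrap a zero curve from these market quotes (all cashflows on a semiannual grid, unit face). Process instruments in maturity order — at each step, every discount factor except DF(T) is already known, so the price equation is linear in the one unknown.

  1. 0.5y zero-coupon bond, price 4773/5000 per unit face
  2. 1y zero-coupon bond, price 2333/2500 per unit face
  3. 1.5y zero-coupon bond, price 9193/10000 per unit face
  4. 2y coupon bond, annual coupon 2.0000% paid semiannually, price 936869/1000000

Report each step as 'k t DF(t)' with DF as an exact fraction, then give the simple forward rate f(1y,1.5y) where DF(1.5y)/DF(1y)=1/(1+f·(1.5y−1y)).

1 1/2 4773/5000
2 1 2333/2500
3 3/2 9193/10000
4 2 4499/5000
f(1y,1.5y) = ((2333/2500)/(9193/10000) − 1)/(1/2) = 278/9193 ≈ 3.0240%

step 1 [0.5y] zero: DF = P = 4773/5000 ≈ 0.954600
step 2 [1y] zero: DF = P = 2333/2500 ≈ 0.933200
step 3 [1.5y] zero: DF = P = 9193/10000 ≈ 0.919300
step 4 [2y] bond c/2=1/100: DF=(936869/1000000 − 1/100·(0.954600+0.933200+0.919300))/(1+1/100) = 4499/5000 ≈ 0.899800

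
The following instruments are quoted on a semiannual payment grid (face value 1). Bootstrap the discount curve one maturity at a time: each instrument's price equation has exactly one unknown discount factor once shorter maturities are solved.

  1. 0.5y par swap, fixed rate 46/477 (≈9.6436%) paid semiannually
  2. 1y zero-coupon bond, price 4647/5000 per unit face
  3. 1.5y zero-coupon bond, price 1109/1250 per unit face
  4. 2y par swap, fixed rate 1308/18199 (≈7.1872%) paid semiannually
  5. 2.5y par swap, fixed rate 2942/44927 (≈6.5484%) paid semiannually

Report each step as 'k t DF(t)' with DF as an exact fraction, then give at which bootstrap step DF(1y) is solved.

step 1 [0.5y] swap r/2=23/477: DF=(1 − 23/477·(0))/(1+23/477) = 477/500 ≈ 0.954000
step 2 [1y] zero: DF = P = 4647/5000 ≈ 0.929400
step 3 [1.5y] zero: DF = P = 1109/1250 ≈ 0.887200
step 4 [2y] swap r/2=654/18199: DF=(1 − 654/18199·(0.954000+0.929400+0.887200))/(1+654/18199) = 2173/2500 ≈ 0.869200
step 5 [2.5y] swap r/2=1471/44927: DF=(1 − 1471/44927·(0.954000+0.929400+0.887200+0.869200))/(1+1471/44927) = 8529/10000 ≈ 0.852900

1 1/2 477/500
2 1 4647/5000
3 3/2 1109/1250
4 2 2173/2500
5 5/2 8529/10000
DF(1y) is solved at step 2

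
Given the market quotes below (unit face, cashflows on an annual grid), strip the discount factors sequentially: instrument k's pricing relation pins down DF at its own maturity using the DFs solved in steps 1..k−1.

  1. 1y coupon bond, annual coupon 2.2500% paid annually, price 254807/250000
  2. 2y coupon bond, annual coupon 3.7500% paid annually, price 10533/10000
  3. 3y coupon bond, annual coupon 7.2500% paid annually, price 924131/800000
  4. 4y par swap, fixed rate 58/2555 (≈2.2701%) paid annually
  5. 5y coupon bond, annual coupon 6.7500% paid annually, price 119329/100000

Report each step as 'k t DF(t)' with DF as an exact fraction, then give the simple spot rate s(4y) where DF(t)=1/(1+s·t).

1 1 623/625
2 2 612/625
3 3 1887/2000
4 4 913/1000
5 5 1751/2000
s(4y) = (1/(913/1000) − 1)/(4) = 87/3652 ≈ 2.3823%

step 1 [1y] bond c/1=9/400: DF=(254807/250000 − 9/400·(0))/(1+9/400) = 623/625 ≈ 0.996800
step 2 [2y] bond c/1=3/80: DF=(10533/10000 − 3/80·(0.996800))/(1+3/80) = 612/625 ≈ 0.979200
step 3 [3y] bond c/1=29/400: DF=(924131/800000 − 29/400·(0.996800+0.979200))/(1+29/400) = 1887/2000 ≈ 0.943500
step 4 [4y] swap r/1=58/2555: DF=(1 − 58/2555·(0.996800+0.979200+0.943500))/(1+58/2555) = 913/1000 ≈ 0.913000
step 5 [5y] bond c/1=27/400: DF=(119329/100000 − 27/400·(0.996800+0.979200+0.943500+0.913000))/(1+27/400) = 1751/2000 ≈ 0.875500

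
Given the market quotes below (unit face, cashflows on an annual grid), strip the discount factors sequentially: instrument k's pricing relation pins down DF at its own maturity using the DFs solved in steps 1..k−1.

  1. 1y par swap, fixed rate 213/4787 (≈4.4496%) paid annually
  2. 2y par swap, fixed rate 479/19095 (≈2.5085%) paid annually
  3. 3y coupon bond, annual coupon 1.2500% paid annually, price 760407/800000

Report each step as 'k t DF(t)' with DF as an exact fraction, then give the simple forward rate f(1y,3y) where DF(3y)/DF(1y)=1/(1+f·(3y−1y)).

1 1 4787/5000
2 2 9521/10000
3 3 572/625
f(1y,3y) = ((4787/5000)/(572/625) − 1)/(2) = 211/9152 ≈ 2.3055%

step 1 [1y] swap r/1=213/4787: DF=(1 − 213/4787·(0))/(1+213/4787) = 4787/5000 ≈ 0.957400
step 2 [2y] swap r/1=479/19095: DF=(1 − 479/19095·(0.957400))/(1+479/19095) = 9521/10000 ≈ 0.952100
step 3 [3y] bond c/1=1/80: DF=(760407/800000 − 1/80·(0.957400+0.952100))/(1+1/80) = 572/625 ≈ 0.915200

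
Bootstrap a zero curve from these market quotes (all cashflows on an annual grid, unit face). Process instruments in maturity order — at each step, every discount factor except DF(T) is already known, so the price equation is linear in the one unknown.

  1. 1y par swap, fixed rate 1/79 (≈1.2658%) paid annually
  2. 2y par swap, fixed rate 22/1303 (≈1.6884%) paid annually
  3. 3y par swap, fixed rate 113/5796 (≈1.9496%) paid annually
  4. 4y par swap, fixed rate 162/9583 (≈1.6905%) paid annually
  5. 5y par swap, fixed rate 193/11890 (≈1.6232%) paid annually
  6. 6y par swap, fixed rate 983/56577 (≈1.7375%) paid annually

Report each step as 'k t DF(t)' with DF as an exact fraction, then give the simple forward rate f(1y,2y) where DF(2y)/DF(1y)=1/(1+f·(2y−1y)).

1 1 79/80
2 2 967/1000
3 3 1887/2000
4 4 1169/1250
5 5 2307/2500
6 6 9017/10000
f(1y,2y) = ((79/80)/(967/1000) − 1)/(1) = 41/1934 ≈ 2.1200%

step 1 [1y] swap r/1=1/79: DF=(1 − 1/79·(0))/(1+1/79) = 79/80 ≈ 0.987500
step 2 [2y] swap r/1=22/1303: DF=(1 − 22/1303·(0.987500))/(1+22/1303) = 967/1000 ≈ 0.967000
step 3 [3y] swap r/1=113/5796: DF=(1 − 113/5796·(0.987500+0.967000))/(1+113/5796) = 1887/2000 ≈ 0.943500
step 4 [4y] swap r/1=162/9583: DF=(1 − 162/9583·(0.987500+0.967000+0.943500))/(1+162/9583) = 1169/1250 ≈ 0.935200
step 5 [5y] swap r/1=193/11890: DF=(1 − 193/11890·(0.987500+0.967000+0.943500+0.935200))/(1+193/11890) = 2307/2500 ≈ 0.922800
step 6 [6y] swap r/1=983/56577: DF=(1 − 983/56577·(0.987500+0.967000+0.943500+0.935200+0.922800))/(1+983/56577) = 9017/10000 ≈ 0.901700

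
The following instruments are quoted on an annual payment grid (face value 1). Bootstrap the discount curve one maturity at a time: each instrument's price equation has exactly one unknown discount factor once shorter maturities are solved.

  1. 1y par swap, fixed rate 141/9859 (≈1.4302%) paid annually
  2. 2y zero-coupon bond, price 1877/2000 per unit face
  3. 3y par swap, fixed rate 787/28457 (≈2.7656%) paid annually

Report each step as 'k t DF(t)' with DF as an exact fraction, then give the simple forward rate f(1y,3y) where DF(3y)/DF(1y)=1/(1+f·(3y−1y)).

1 1 9859/10000
2 2 1877/2000
3 3 9213/10000
f(1y,3y) = ((9859/10000)/(9213/10000) − 1)/(2) = 323/9213 ≈ 3.5059%

step 1 [1y] swap r/1=141/9859: DF=(1 − 141/9859·(0))/(1+141/9859) = 9859/10000 ≈ 0.985900
step 2 [2y] zero: DF = P = 1877/2000 ≈ 0.938500
step 3 [3y] swap r/1=787/28457: DF=(1 − 787/28457·(0.985900+0.938500))/(1+787/28457) = 9213/10000 ≈ 0.921300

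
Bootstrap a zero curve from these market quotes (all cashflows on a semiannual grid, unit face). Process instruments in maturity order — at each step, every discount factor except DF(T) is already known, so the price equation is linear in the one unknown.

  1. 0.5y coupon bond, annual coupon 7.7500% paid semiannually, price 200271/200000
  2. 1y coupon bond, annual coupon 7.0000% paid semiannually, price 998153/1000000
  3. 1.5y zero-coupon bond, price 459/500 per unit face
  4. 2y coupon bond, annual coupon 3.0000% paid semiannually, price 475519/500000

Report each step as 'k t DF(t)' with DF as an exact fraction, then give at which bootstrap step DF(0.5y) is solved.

1 1/2 241/250
2 1 4659/5000
3 3/2 459/500
4 2 4477/5000
DF(0.5y) is solved at step 1

step 1 [0.5y] bond c/2=31/800: DF=(200271/200000 − 31/800·(0))/(1+31/800) = 241/250 ≈ 0.964000
step 2 [1y] bond c/2=7/200: DF=(998153/1000000 − 7/200·(0.964000))/(1+7/200) = 4659/5000 ≈ 0.931800
step 3 [1.5y] zero: DF = P = 459/500 ≈ 0.918000
step 4 [2y] bond c/2=3/200: DF=(475519/500000 − 3/200·(0.964000+0.931800+0.918000))/(1+3/200) = 4477/5000 ≈ 0.895400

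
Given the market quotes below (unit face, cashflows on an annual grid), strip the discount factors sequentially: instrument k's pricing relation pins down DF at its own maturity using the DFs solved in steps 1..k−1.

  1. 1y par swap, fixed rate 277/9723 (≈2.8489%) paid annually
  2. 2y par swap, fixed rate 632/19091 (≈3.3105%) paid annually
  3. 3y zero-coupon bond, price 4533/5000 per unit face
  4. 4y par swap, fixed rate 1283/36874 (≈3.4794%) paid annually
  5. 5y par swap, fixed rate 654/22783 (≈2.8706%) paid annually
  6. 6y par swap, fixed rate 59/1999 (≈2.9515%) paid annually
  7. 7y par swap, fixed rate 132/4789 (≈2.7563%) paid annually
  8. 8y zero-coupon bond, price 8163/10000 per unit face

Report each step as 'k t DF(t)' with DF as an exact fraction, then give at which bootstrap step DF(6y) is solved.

step 1 [1y] swap r/1=277/9723: DF=(1 − 277/9723·(0))/(1+277/9723) = 9723/10000 ≈ 0.972300
step 2 [2y] swap r/1=632/19091: DF=(1 − 632/19091·(0.972300))/(1+632/19091) = 1171/1250 ≈ 0.936800
step 3 [3y] zero: DF = P = 4533/5000 ≈ 0.906600
step 4 [4y] swap r/1=1283/36874: DF=(1 − 1283/36874·(0.972300+0.936800+0.906600))/(1+1283/36874) = 8717/10000 ≈ 0.871700
step 5 [5y] swap r/1=654/22783: DF=(1 − 654/22783·(0.972300+0.936800+0.906600+0.871700))/(1+654/22783) = 2173/2500 ≈ 0.869200
step 6 [6y] swap r/1=59/1999: DF=(1 − 59/1999·(0.972300+0.936800+0.906600+0.871700+0.869200))/(1+59/1999) = 8407/10000 ≈ 0.840700
step 7 [7y] swap r/1=132/4789: DF=(1 − 132/4789·(0.972300+0.936800+0.906600+0.871700+0.869200+0.840700))/(1+132/4789) = 2071/2500 ≈ 0.828400
step 8 [8y] zero: DF = P = 8163/10000 ≈ 0.816300

1 1 9723/10000
2 2 1171/1250
3 3 4533/5000
4 4 8717/10000
5 5 2173/2500
6 6 8407/10000
7 7 2071/2500
8 8 8163/10000
DF(6y) is solved at step 6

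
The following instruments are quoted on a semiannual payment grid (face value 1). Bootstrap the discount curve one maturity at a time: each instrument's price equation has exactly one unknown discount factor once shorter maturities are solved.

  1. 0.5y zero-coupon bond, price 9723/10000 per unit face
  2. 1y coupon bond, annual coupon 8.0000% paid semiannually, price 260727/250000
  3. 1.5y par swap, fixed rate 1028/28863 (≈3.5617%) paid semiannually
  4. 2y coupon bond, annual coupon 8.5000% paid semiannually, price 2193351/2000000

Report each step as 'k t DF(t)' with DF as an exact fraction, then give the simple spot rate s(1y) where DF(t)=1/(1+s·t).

1 1/2 9723/10000
2 1 4827/5000
3 3/2 4743/5000
4 2 9343/10000
s(1y) = (1/(4827/5000) − 1)/(1) = 173/4827 ≈ 3.5840%

step 1 [0.5y] zero: DF = P = 9723/10000 ≈ 0.972300
step 2 [1y] bond c/2=1/25: DF=(260727/250000 − 1/25·(0.972300))/(1+1/25) = 4827/5000 ≈ 0.965400
step 3 [1.5y] swap r/2=514/28863: DF=(1 − 514/28863·(0.972300+0.965400))/(1+514/28863) = 4743/5000 ≈ 0.948600
step 4 [2y] bond c/2=17/400: DF=(2193351/2000000 − 17/400·(0.972300+0.965400+0.948600))/(1+17/400) = 9343/10000 ≈ 0.934300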